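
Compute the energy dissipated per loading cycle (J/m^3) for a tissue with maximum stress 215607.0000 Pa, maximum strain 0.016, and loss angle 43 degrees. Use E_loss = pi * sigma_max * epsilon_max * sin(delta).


E_loss = pi * sigma_max * epsilon_max * sin(delta)
delta = 43 deg = 0.7505 rad
sin(delta) = 0.6820
E_loss = pi * 215607.0000 * 0.016 * 0.6820
E_loss = 7391.2185


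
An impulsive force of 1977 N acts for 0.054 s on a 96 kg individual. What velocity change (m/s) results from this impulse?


J = F * dt = 1977 * 0.054 = 106.7580 N*s
delta_v = J / m
delta_v = 106.7580 / 96
delta_v = 1.1121


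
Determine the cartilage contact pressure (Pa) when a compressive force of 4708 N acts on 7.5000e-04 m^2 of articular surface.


P = F / A
P = 4708 / 7.5000e-04
P = 6.2773e+06


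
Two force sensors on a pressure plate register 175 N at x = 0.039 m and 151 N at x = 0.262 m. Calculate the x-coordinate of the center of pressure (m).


COP_x = (F1*x1 + F2*x2) / (F1 + F2)
COP_x = (175*0.039 + 151*0.262) / (175 + 151)
Numerator = 46.3870
Denominator = 326
COP_x = 0.1423


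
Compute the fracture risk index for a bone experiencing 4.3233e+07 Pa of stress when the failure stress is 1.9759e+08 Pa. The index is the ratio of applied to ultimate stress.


FRI = applied / ultimate
FRI = 4.3233e+07 / 1.9759e+08
FRI = 0.2188


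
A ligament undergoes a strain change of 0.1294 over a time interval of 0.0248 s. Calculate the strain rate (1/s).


strain_rate = delta_strain / delta_t
strain_rate = 0.1294 / 0.0248
strain_rate = 5.2177


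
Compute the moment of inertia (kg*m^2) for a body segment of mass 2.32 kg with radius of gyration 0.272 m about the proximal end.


I = m * k^2
I = 2.32 * 0.272^2
k^2 = 0.0740
I = 0.1716


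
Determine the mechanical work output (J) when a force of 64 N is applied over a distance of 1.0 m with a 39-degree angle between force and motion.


W = F * d * cos(theta)
theta = 39 deg = 0.6807 rad
cos(theta) = 0.7771
W = 64 * 1.0 * 0.7771
W = 49.7373


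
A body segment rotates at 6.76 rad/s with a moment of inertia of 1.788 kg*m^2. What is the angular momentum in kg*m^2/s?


L = I * omega
L = 1.788 * 6.76
L = 12.0869


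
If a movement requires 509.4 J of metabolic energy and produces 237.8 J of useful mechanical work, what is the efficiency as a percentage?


eta = (W_mech / E_meta) * 100
eta = (237.8 / 509.4) * 100
ratio = 0.4668
eta = 46.6824


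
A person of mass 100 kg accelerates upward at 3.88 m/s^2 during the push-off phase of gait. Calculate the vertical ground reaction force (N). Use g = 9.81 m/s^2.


GRF = m * (g + a)
GRF = 100 * (9.81 + 3.88)
GRF = 100 * 13.6900
GRF = 1369.0000


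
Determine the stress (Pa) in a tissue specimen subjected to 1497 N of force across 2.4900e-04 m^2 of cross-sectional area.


stress = F / A
stress = 1497 / 2.4900e-04
stress = 6.0120e+06


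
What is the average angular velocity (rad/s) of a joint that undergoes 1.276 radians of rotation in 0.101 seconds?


omega = delta_theta / delta_t
omega = 1.276 / 0.101
omega = 12.6337


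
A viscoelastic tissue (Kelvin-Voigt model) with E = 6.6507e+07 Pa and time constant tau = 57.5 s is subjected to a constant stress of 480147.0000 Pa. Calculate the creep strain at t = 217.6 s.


epsilon(t) = (sigma/E) * (1 - exp(-t/tau))
sigma/E = 480147.0000 / 6.6507e+07 = 0.0072
exp(-t/tau) = exp(-217.6 / 57.5) = 0.0227
epsilon = 0.0072 * (1 - 0.0227)
epsilon = 0.0071


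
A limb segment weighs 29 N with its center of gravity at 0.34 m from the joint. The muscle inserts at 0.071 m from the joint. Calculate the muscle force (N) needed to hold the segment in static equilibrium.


F_muscle = W * d_load / d_muscle
F_muscle = 29 * 0.34 / 0.071
Numerator = 9.8600
F_muscle = 138.8732


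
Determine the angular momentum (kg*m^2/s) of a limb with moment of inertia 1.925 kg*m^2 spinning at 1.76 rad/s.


L = I * omega
L = 1.925 * 1.76
L = 3.3880


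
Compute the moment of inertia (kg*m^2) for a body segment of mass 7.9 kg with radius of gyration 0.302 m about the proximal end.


I = m * k^2
I = 7.9 * 0.302^2
k^2 = 0.0912
I = 0.7205


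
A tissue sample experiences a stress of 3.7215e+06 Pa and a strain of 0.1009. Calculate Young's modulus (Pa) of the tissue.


E = stress / strain
E = 3.7215e+06 / 0.1009
E = 3.6883e+07


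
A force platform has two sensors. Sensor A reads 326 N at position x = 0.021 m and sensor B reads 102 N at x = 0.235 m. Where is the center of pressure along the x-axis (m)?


COP_x = (F1*x1 + F2*x2) / (F1 + F2)
COP_x = (326*0.021 + 102*0.235) / (326 + 102)
Numerator = 30.8160
Denominator = 428
COP_x = 0.0720


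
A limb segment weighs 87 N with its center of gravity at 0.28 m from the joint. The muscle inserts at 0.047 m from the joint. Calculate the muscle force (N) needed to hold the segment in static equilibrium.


F_muscle = W * d_load / d_muscle
F_muscle = 87 * 0.28 / 0.047
Numerator = 24.3600
F_muscle = 518.2979


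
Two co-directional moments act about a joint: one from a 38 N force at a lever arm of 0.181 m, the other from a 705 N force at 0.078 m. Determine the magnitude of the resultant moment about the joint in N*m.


M = F1 * d1 + F2 * d2
M = 38 * 0.181 + 705 * 0.078
M = 6.8780 + 54.9900
M = 61.8680


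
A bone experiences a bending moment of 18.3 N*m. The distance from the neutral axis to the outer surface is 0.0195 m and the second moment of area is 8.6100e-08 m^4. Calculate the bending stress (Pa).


sigma = M * c / I
sigma = 18.3 * 0.0195 / 8.6100e-08
M * c = 0.3569
sigma = 4.1446e+06


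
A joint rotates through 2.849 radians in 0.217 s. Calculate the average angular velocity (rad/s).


omega = delta_theta / delta_t
omega = 2.849 / 0.217
omega = 13.1290


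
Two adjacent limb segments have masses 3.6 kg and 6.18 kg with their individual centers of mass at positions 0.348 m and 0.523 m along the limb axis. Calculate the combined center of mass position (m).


COM = (m1*x1 + m2*x2) / (m1 + m2)
COM = (3.6*0.348 + 6.18*0.523) / (3.6 + 6.18)
Numerator = 4.4849
Denominator = 9.7800
COM = 0.4586


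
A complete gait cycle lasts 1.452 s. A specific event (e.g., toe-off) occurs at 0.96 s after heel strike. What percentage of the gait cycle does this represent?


pct = (event_time / cycle_time) * 100
pct = (0.96 / 1.452) * 100
ratio = 0.6612
pct = 66.1157


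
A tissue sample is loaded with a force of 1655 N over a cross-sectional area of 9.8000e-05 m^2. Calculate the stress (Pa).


stress = F / A
stress = 1655 / 9.8000e-05
stress = 1.6888e+07


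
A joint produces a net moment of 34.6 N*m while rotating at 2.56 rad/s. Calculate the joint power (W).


P = M * omega
P = 34.6 * 2.56
P = 88.5760


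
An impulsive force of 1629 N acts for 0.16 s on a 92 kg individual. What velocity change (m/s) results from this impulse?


J = F * dt = 1629 * 0.16 = 260.6400 N*s
delta_v = J / m
delta_v = 260.6400 / 92
delta_v = 2.8330


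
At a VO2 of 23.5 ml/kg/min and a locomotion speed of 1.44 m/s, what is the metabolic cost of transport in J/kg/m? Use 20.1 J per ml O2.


Power per kg = VO2 * 20.1 / 60
Power per kg = 23.5 * 20.1 / 60 = 7.8725 W/kg
Cost = power_per_kg / speed
Cost = 7.8725 / 1.44
Cost = 5.4670


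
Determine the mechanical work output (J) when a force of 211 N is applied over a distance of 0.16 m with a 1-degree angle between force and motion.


W = F * d * cos(theta)
theta = 1 deg = 0.0175 rad
cos(theta) = 0.9998
W = 211 * 0.16 * 0.9998
W = 33.7549


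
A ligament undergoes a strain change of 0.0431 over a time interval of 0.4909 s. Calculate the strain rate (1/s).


strain_rate = delta_strain / delta_t
strain_rate = 0.0431 / 0.4909
strain_rate = 0.0878


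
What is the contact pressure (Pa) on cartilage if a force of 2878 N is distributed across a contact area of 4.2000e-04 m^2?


P = F / A
P = 2878 / 4.2000e-04
P = 6.8524e+06


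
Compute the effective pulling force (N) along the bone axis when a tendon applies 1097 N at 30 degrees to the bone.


F_eff = F_tendon * cos(theta)
theta = 30 deg = 0.5236 rad
cos(theta) = 0.8660
F_eff = 1097 * 0.8660
F_eff = 950.0299


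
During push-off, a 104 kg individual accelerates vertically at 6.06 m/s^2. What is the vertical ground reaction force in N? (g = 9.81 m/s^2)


GRF = m * (g + a)
GRF = 104 * (9.81 + 6.06)
GRF = 104 * 15.8700
GRF = 1650.4800


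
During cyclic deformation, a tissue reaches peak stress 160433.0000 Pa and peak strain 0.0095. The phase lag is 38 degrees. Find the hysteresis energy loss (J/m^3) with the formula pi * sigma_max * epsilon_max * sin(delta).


E_loss = pi * sigma_max * epsilon_max * sin(delta)
delta = 38 deg = 0.6632 rad
sin(delta) = 0.6157
E_loss = pi * 160433.0000 * 0.0095 * 0.6157
E_loss = 2947.8757


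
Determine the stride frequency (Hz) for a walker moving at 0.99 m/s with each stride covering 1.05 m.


f = v / stride_length
f = 0.99 / 1.05
f = 0.9429


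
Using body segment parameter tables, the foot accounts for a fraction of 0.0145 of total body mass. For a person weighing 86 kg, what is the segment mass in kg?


m_segment = body_mass * fraction
m_segment = 86 * 0.0145
m_segment = 1.2470


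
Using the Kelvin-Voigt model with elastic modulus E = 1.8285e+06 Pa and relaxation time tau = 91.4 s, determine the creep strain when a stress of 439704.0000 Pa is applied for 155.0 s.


epsilon(t) = (sigma/E) * (1 - exp(-t/tau))
sigma/E = 439704.0000 / 1.8285e+06 = 0.2405
exp(-t/tau) = exp(-155.0 / 91.4) = 0.1834
epsilon = 0.2405 * (1 - 0.1834)
epsilon = 0.1964


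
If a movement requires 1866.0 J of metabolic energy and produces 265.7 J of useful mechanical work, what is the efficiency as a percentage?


eta = (W_mech / E_meta) * 100
eta = (265.7 / 1866.0) * 100
ratio = 0.1424
eta = 14.2390


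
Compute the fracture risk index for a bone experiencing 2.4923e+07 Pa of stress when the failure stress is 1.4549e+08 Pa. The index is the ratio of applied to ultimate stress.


FRI = applied / ultimate
FRI = 2.4923e+07 / 1.4549e+08
FRI = 0.1713


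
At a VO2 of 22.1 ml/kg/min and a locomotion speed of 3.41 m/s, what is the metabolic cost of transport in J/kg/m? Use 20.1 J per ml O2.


Power per kg = VO2 * 20.1 / 60
Power per kg = 22.1 * 20.1 / 60 = 7.4035 W/kg
Cost = power_per_kg / speed
Cost = 7.4035 / 3.41
Cost = 2.1711


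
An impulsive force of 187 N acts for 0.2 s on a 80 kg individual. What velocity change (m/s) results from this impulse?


J = F * dt = 187 * 0.2 = 37.4000 N*s
delta_v = J / m
delta_v = 37.4000 / 80
delta_v = 0.4675


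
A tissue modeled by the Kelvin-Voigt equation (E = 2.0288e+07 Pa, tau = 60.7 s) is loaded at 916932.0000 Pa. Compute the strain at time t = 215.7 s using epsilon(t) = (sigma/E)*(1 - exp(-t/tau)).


epsilon(t) = (sigma/E) * (1 - exp(-t/tau))
sigma/E = 916932.0000 / 2.0288e+07 = 0.0452
exp(-t/tau) = exp(-215.7 / 60.7) = 0.0286
epsilon = 0.0452 * (1 - 0.0286)
epsilon = 0.0439


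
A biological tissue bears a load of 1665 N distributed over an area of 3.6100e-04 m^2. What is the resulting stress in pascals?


stress = F / A
stress = 1665 / 3.6100e-04
stress = 4.6122e+06


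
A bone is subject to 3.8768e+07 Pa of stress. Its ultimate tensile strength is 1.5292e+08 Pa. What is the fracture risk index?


FRI = applied / ultimate
FRI = 3.8768e+07 / 1.5292e+08
FRI = 0.2535


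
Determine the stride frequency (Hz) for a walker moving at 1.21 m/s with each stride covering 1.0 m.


f = v / stride_length
f = 1.21 / 1.0
f = 1.2100


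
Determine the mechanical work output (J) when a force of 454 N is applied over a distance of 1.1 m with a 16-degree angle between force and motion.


W = F * d * cos(theta)
theta = 16 deg = 0.2793 rad
cos(theta) = 0.9613
W = 454 * 1.1 * 0.9613
W = 480.0541


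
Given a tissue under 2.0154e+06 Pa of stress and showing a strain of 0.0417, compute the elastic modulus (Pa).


E = stress / strain
E = 2.0154e+06 / 0.0417
E = 4.8331e+07


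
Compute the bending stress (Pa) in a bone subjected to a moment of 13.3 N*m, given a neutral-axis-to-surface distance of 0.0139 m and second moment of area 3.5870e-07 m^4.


sigma = M * c / I
sigma = 13.3 * 0.0139 / 3.5870e-07
M * c = 0.1849
sigma = 515388.9044


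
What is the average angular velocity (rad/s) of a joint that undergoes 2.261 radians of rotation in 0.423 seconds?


omega = delta_theta / delta_t
omega = 2.261 / 0.423
omega = 5.3452


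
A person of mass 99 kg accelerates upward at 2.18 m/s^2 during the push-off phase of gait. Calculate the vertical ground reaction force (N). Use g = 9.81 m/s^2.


GRF = m * (g + a)
GRF = 99 * (9.81 + 2.18)
GRF = 99 * 11.9900
GRF = 1187.0100


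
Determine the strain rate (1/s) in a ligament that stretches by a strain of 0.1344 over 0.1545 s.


strain_rate = delta_strain / delta_t
strain_rate = 0.1344 / 0.1545
strain_rate = 0.8699


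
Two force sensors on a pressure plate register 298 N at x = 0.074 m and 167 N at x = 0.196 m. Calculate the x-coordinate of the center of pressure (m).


COP_x = (F1*x1 + F2*x2) / (F1 + F2)
COP_x = (298*0.074 + 167*0.196) / (298 + 167)
Numerator = 54.7840
Denominator = 465
COP_x = 0.1178


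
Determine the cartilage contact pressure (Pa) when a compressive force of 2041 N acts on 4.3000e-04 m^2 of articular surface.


P = F / A
P = 2041 / 4.3000e-04
P = 4.7465e+06


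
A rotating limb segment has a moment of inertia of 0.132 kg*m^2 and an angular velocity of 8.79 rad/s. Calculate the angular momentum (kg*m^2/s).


L = I * omega
L = 0.132 * 8.79
L = 1.1603


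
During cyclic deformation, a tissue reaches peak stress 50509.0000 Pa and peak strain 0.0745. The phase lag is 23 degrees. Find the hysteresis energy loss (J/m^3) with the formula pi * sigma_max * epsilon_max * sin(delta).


E_loss = pi * sigma_max * epsilon_max * sin(delta)
delta = 23 deg = 0.4014 rad
sin(delta) = 0.3907
E_loss = pi * 50509.0000 * 0.0745 * 0.3907
E_loss = 4619.0528


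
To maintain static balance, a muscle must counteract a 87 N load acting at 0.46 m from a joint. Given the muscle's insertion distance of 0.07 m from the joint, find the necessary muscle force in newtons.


F_muscle = W * d_load / d_muscle
F_muscle = 87 * 0.46 / 0.07
Numerator = 40.0200
F_muscle = 571.7143


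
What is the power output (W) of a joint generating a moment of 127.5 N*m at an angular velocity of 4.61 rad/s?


P = M * omega
P = 127.5 * 4.61
P = 587.7750


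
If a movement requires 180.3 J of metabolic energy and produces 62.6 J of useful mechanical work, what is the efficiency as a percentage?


eta = (W_mech / E_meta) * 100
eta = (62.6 / 180.3) * 100
ratio = 0.3472
eta = 34.7199


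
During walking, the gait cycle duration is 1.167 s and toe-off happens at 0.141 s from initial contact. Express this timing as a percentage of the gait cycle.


pct = (event_time / cycle_time) * 100
pct = (0.141 / 1.167) * 100
ratio = 0.1208
pct = 12.0823


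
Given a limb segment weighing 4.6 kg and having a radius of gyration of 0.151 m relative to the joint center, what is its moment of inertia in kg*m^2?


I = m * k^2
I = 4.6 * 0.151^2
k^2 = 0.0228
I = 0.1049


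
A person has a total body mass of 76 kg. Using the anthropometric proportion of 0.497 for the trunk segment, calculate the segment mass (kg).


m_segment = body_mass * fraction
m_segment = 76 * 0.497
m_segment = 37.7720


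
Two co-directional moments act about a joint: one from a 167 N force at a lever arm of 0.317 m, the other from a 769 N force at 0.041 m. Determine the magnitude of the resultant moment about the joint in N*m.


M = F1 * d1 + F2 * d2
M = 167 * 0.317 + 769 * 0.041
M = 52.9390 + 31.5290
M = 84.4680


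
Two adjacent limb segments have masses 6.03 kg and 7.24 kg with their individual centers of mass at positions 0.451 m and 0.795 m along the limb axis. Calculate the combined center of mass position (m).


COM = (m1*x1 + m2*x2) / (m1 + m2)
COM = (6.03*0.451 + 7.24*0.795) / (6.03 + 7.24)
Numerator = 8.4753
Denominator = 13.2700
COM = 0.6387


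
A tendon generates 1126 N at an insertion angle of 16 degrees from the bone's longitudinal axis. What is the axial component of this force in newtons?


F_eff = F_tendon * cos(theta)
theta = 16 deg = 0.2793 rad
cos(theta) = 0.9613
F_eff = 1126 * 0.9613
F_eff = 1082.3807


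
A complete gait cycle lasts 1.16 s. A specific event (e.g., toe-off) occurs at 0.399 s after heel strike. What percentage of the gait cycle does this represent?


pct = (event_time / cycle_time) * 100
pct = (0.399 / 1.16) * 100
ratio = 0.3440
pct = 34.3966


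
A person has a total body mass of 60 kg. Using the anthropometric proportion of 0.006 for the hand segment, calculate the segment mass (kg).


m_segment = body_mass * fraction
m_segment = 60 * 0.006
m_segment = 0.3600


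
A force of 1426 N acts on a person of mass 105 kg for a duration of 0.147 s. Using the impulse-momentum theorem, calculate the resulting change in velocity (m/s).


J = F * dt = 1426 * 0.147 = 209.6220 N*s
delta_v = J / m
delta_v = 209.6220 / 105
delta_v = 1.9964


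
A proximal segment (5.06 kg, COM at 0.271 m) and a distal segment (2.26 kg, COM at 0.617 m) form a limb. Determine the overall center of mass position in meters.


COM = (m1*x1 + m2*x2) / (m1 + m2)
COM = (5.06*0.271 + 2.26*0.617) / (5.06 + 2.26)
Numerator = 2.7657
Denominator = 7.3200
COM = 0.3778


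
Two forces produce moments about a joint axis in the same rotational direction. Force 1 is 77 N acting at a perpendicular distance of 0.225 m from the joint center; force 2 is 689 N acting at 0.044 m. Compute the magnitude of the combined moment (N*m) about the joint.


M = F1 * d1 + F2 * d2
M = 77 * 0.225 + 689 * 0.044
M = 17.3250 + 30.3160
M = 47.6410


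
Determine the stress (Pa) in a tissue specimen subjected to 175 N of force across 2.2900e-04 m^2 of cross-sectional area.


stress = F / A
stress = 175 / 2.2900e-04
stress = 764192.1397


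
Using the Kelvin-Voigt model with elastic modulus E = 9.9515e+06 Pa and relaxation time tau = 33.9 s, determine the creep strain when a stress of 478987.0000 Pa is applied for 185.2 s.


epsilon(t) = (sigma/E) * (1 - exp(-t/tau))
sigma/E = 478987.0000 / 9.9515e+06 = 0.0481
exp(-t/tau) = exp(-185.2 / 33.9) = 0.0042
epsilon = 0.0481 * (1 - 0.0042)
epsilon = 0.0479


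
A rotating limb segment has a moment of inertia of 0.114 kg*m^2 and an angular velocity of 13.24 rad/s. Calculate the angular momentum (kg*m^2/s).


L = I * omega
L = 0.114 * 13.24
L = 1.5094


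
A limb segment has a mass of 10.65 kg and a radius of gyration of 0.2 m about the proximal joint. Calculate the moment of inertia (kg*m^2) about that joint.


I = m * k^2
I = 10.65 * 0.2^2
k^2 = 0.0400
I = 0.4260


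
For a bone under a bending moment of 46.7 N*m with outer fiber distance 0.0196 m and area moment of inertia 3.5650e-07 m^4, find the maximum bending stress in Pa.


sigma = M * c / I
sigma = 46.7 * 0.0196 / 3.5650e-07
M * c = 0.9153
sigma = 2.5675e+06


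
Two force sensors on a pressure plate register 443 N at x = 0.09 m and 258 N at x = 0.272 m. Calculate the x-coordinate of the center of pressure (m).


COP_x = (F1*x1 + F2*x2) / (F1 + F2)
COP_x = (443*0.09 + 258*0.272) / (443 + 258)
Numerator = 110.0460
Denominator = 701
COP_x = 0.1570


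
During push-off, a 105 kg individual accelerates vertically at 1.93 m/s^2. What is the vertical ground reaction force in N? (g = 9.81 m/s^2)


GRF = m * (g + a)
GRF = 105 * (9.81 + 1.93)
GRF = 105 * 11.7400
GRF = 1232.7000


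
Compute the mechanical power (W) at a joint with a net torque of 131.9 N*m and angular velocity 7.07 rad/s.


P = M * omega
P = 131.9 * 7.07
P = 932.5330


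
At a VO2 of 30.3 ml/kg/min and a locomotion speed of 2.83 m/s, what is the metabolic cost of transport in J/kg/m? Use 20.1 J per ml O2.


Power per kg = VO2 * 20.1 / 60
Power per kg = 30.3 * 20.1 / 60 = 10.1505 W/kg
Cost = power_per_kg / speed
Cost = 10.1505 / 2.83
Cost = 3.5867


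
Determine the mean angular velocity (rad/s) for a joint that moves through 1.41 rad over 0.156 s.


omega = delta_theta / delta_t
omega = 1.41 / 0.156
omega = 9.0385


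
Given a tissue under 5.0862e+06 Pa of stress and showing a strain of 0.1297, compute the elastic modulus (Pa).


E = stress / strain
E = 5.0862e+06 / 0.1297
E = 3.9215e+07


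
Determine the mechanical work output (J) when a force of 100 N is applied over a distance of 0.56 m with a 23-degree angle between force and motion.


W = F * d * cos(theta)
theta = 23 deg = 0.4014 rad
cos(theta) = 0.9205
W = 100 * 0.56 * 0.9205
W = 51.5483


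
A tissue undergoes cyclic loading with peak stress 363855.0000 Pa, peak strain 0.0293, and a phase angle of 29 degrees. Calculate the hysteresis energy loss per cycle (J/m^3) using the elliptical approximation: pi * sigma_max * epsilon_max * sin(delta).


E_loss = pi * sigma_max * epsilon_max * sin(delta)
delta = 29 deg = 0.5061 rad
sin(delta) = 0.4848
E_loss = pi * 363855.0000 * 0.0293 * 0.4848
E_loss = 16237.4217


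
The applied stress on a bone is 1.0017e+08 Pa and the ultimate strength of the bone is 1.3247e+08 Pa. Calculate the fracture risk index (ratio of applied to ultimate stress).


FRI = applied / ultimate
FRI = 1.0017e+08 / 1.3247e+08
FRI = 0.7562


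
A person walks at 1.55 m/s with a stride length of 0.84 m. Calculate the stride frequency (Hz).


f = v / stride_length
f = 1.55 / 0.84
f = 1.8452


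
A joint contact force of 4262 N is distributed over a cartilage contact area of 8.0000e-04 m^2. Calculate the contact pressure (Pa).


P = F / A
P = 4262 / 8.0000e-04
P = 5.3275e+06


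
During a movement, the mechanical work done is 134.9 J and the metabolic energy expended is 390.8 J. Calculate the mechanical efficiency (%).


eta = (W_mech / E_meta) * 100
eta = (134.9 / 390.8) * 100
ratio = 0.3452
eta = 34.5189


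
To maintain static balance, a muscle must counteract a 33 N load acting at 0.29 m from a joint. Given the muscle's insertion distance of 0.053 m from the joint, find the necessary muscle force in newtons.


F_muscle = W * d_load / d_muscle
F_muscle = 33 * 0.29 / 0.053
Numerator = 9.5700
F_muscle = 180.5660


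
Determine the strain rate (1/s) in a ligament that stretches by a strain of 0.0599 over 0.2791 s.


strain_rate = delta_strain / delta_t
strain_rate = 0.0599 / 0.2791
strain_rate = 0.2146


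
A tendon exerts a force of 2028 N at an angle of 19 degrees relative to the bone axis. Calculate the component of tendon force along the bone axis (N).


F_eff = F_tendon * cos(theta)
theta = 19 deg = 0.3316 rad
cos(theta) = 0.9455
F_eff = 2028 * 0.9455
F_eff = 1917.5117


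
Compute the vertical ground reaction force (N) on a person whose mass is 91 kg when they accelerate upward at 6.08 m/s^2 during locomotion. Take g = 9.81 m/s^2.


GRF = m * (g + a)
GRF = 91 * (9.81 + 6.08)
GRF = 91 * 15.8900
GRF = 1445.9900


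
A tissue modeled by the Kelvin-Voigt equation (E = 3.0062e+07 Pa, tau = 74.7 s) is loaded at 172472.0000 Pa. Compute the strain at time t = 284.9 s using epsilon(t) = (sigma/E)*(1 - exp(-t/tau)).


epsilon(t) = (sigma/E) * (1 - exp(-t/tau))
sigma/E = 172472.0000 / 3.0062e+07 = 0.0057
exp(-t/tau) = exp(-284.9 / 74.7) = 0.0221
epsilon = 0.0057 * (1 - 0.0221)
epsilon = 0.0056


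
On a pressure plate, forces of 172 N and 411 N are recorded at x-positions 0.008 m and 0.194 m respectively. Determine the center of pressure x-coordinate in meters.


COP_x = (F1*x1 + F2*x2) / (F1 + F2)
COP_x = (172*0.008 + 411*0.194) / (172 + 411)
Numerator = 81.1100
Denominator = 583
COP_x = 0.1391


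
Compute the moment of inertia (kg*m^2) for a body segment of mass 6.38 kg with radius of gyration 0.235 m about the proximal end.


I = m * k^2
I = 6.38 * 0.235^2
k^2 = 0.0552
I = 0.3523


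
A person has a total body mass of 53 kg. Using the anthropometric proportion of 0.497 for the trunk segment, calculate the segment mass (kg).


m_segment = body_mass * fraction
m_segment = 53 * 0.497
m_segment = 26.3410


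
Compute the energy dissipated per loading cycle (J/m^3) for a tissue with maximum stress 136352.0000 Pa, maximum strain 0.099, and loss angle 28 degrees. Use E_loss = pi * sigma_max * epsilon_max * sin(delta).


E_loss = pi * sigma_max * epsilon_max * sin(delta)
delta = 28 deg = 0.4887 rad
sin(delta) = 0.4695
E_loss = pi * 136352.0000 * 0.099 * 0.4695
E_loss = 19909.2945


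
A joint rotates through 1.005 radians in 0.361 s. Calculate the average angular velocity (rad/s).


omega = delta_theta / delta_t
omega = 1.005 / 0.361
omega = 2.7839


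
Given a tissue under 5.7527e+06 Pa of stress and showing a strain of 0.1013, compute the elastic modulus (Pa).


E = stress / strain
E = 5.7527e+06 / 0.1013
E = 5.6789e+07


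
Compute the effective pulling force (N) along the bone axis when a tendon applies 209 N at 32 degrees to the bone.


F_eff = F_tendon * cos(theta)
theta = 32 deg = 0.5585 rad
cos(theta) = 0.8480
F_eff = 209 * 0.8480
F_eff = 177.2421


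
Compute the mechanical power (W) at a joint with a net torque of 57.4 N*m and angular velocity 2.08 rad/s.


P = M * omega
P = 57.4 * 2.08
P = 119.3920


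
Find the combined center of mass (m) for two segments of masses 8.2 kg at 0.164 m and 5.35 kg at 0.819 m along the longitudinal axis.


COM = (m1*x1 + m2*x2) / (m1 + m2)
COM = (8.2*0.164 + 5.35*0.819) / (8.2 + 5.35)
Numerator = 5.7264
Denominator = 13.5500
COM = 0.4226


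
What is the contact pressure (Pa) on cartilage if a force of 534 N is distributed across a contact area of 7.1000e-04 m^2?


P = F / A
P = 534 / 7.1000e-04
P = 752112.6761


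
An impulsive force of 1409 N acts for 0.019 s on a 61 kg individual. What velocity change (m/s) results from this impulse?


J = F * dt = 1409 * 0.019 = 26.7710 N*s
delta_v = J / m
delta_v = 26.7710 / 61
delta_v = 0.4389


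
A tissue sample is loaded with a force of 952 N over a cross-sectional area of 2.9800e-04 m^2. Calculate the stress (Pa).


stress = F / A
stress = 952 / 2.9800e-04
stress = 3.1946e+06


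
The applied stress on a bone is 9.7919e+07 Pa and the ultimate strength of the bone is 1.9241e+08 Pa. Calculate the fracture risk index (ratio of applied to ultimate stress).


FRI = applied / ultimate
FRI = 9.7919e+07 / 1.9241e+08
FRI = 0.5089


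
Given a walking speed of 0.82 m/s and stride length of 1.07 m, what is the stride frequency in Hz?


f = v / stride_length
f = 0.82 / 1.07
f = 0.7664


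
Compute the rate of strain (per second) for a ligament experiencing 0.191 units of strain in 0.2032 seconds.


strain_rate = delta_strain / delta_t
strain_rate = 0.191 / 0.2032
strain_rate = 0.9400


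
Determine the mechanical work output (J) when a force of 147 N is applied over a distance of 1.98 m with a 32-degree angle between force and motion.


W = F * d * cos(theta)
theta = 32 deg = 0.5585 rad
cos(theta) = 0.8480
W = 147 * 1.98 * 0.8480
W = 246.8329


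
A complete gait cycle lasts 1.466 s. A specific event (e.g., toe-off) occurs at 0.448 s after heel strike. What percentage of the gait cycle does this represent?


pct = (event_time / cycle_time) * 100
pct = (0.448 / 1.466) * 100
ratio = 0.3056
pct = 30.5593


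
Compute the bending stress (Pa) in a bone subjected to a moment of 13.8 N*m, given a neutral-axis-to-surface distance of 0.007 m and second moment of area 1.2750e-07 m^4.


sigma = M * c / I
sigma = 13.8 * 0.007 / 1.2750e-07
M * c = 0.0966
sigma = 757647.0588


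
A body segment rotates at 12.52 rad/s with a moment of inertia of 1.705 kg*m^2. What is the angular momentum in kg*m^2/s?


L = I * omega
L = 1.705 * 12.52
L = 21.3466


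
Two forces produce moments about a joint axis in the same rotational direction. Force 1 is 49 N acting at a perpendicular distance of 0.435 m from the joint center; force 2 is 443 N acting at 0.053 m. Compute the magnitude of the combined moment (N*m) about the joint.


M = F1 * d1 + F2 * d2
M = 49 * 0.435 + 443 * 0.053
M = 21.3150 + 23.4790
M = 44.7940


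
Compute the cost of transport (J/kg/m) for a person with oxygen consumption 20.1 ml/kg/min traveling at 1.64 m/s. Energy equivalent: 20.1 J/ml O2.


Power per kg = VO2 * 20.1 / 60
Power per kg = 20.1 * 20.1 / 60 = 6.7335 W/kg
Cost = power_per_kg / speed
Cost = 6.7335 / 1.64
Cost = 4.1058


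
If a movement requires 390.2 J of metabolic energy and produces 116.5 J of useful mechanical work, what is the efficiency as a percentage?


eta = (W_mech / E_meta) * 100
eta = (116.5 / 390.2) * 100
ratio = 0.2986
eta = 29.8565


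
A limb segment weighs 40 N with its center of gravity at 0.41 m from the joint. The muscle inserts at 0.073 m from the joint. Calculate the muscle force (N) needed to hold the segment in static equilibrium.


F_muscle = W * d_load / d_muscle
F_muscle = 40 * 0.41 / 0.073
Numerator = 16.4000
F_muscle = 224.6575


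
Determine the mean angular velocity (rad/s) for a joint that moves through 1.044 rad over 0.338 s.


omega = delta_theta / delta_t
omega = 1.044 / 0.338
omega = 3.0888


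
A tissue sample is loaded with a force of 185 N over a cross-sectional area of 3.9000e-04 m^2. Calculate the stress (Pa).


stress = F / A
stress = 185 / 3.9000e-04
stress = 474358.9744


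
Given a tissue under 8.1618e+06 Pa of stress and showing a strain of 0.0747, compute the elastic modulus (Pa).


E = stress / strain
E = 8.1618e+06 / 0.0747
E = 1.0926e+08


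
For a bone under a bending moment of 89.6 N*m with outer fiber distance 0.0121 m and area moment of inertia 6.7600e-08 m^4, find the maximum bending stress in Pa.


sigma = M * c / I
sigma = 89.6 * 0.0121 / 6.7600e-08
M * c = 1.0842
sigma = 1.6038e+07


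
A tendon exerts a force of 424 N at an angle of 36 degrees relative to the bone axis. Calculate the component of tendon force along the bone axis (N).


F_eff = F_tendon * cos(theta)
theta = 36 deg = 0.6283 rad
cos(theta) = 0.8090
F_eff = 424 * 0.8090
F_eff = 343.0232


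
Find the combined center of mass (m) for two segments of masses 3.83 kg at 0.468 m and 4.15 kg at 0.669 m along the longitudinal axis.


COM = (m1*x1 + m2*x2) / (m1 + m2)
COM = (3.83*0.468 + 4.15*0.669) / (3.83 + 4.15)
Numerator = 4.5688
Denominator = 7.9800
COM = 0.5725


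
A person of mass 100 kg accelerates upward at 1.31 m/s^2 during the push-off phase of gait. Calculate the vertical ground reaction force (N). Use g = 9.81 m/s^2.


GRF = m * (g + a)
GRF = 100 * (9.81 + 1.31)
GRF = 100 * 11.1200
GRF = 1112.0000


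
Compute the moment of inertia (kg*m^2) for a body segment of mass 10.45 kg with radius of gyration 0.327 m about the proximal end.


I = m * k^2
I = 10.45 * 0.327^2
k^2 = 0.1069
I = 1.1174


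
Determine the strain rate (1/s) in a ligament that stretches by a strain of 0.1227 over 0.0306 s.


strain_rate = delta_strain / delta_t
strain_rate = 0.1227 / 0.0306
strain_rate = 4.0098


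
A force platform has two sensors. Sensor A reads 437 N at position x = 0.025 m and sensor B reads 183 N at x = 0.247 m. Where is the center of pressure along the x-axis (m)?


COP_x = (F1*x1 + F2*x2) / (F1 + F2)
COP_x = (437*0.025 + 183*0.247) / (437 + 183)
Numerator = 56.1260
Denominator = 620
COP_x = 0.0905


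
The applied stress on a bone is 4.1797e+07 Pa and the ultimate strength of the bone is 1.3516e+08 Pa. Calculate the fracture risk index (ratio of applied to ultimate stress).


FRI = applied / ultimate
FRI = 4.1797e+07 / 1.3516e+08
FRI = 0.3092


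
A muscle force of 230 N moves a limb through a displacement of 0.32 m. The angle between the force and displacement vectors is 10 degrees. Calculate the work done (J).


W = F * d * cos(theta)
theta = 10 deg = 0.1745 rad
cos(theta) = 0.9848
W = 230 * 0.32 * 0.9848
W = 72.4819


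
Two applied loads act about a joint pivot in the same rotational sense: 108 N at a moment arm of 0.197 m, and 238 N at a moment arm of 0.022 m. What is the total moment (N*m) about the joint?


M = F1 * d1 + F2 * d2
M = 108 * 0.197 + 238 * 0.022
M = 21.2760 + 5.2360
M = 26.5120


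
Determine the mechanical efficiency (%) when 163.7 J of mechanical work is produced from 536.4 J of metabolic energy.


eta = (W_mech / E_meta) * 100
eta = (163.7 / 536.4) * 100
ratio = 0.3052
eta = 30.5183


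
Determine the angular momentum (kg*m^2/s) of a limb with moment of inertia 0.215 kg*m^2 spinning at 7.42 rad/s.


L = I * omega
L = 0.215 * 7.42
L = 1.5953


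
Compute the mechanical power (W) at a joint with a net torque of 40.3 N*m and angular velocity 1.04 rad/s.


P = M * omega
P = 40.3 * 1.04
P = 41.9120


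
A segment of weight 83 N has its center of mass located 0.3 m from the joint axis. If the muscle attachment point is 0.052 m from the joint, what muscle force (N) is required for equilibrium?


F_muscle = W * d_load / d_muscle
F_muscle = 83 * 0.3 / 0.052
Numerator = 24.9000
F_muscle = 478.8462


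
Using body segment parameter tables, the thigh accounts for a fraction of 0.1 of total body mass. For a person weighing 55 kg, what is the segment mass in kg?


m_segment = body_mass * fraction
m_segment = 55 * 0.1
m_segment = 5.5000


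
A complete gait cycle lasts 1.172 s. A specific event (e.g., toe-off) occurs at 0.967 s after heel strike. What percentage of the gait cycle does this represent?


pct = (event_time / cycle_time) * 100
pct = (0.967 / 1.172) * 100
ratio = 0.8251
pct = 82.5085


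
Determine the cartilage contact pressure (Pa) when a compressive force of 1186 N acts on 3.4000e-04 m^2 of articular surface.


P = F / A
P = 1186 / 3.4000e-04
P = 3.4882e+06


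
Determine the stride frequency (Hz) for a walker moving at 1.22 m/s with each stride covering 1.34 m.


f = v / stride_length
f = 1.22 / 1.34
f = 0.9104


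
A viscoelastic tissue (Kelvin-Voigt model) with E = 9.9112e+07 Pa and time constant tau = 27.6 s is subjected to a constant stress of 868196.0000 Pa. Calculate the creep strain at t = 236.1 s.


epsilon(t) = (sigma/E) * (1 - exp(-t/tau))
sigma/E = 868196.0000 / 9.9112e+07 = 0.0088
exp(-t/tau) = exp(-236.1 / 27.6) = 1.9271e-04
epsilon = 0.0088 * (1 - 1.9271e-04)
epsilon = 0.0088


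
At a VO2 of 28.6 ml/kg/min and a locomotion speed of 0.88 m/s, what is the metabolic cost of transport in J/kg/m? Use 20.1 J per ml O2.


Power per kg = VO2 * 20.1 / 60
Power per kg = 28.6 * 20.1 / 60 = 9.5810 W/kg
Cost = power_per_kg / speed
Cost = 9.5810 / 0.88
Cost = 10.8875


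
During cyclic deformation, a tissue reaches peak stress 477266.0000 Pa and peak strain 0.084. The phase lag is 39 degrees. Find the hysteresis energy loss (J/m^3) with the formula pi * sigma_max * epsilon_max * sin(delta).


E_loss = pi * sigma_max * epsilon_max * sin(delta)
delta = 39 deg = 0.6807 rad
sin(delta) = 0.6293
E_loss = pi * 477266.0000 * 0.084 * 0.6293
E_loss = 79261.3490


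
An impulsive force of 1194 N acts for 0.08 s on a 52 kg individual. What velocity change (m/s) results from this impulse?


J = F * dt = 1194 * 0.08 = 95.5200 N*s
delta_v = J / m
delta_v = 95.5200 / 52
delta_v = 1.8369


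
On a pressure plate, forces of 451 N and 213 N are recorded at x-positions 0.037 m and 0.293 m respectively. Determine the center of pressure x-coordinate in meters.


COP_x = (F1*x1 + F2*x2) / (F1 + F2)
COP_x = (451*0.037 + 213*0.293) / (451 + 213)
Numerator = 79.0960
Denominator = 664
COP_x = 0.1191


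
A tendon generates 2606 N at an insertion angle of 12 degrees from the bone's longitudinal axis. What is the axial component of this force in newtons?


F_eff = F_tendon * cos(theta)
theta = 12 deg = 0.2094 rad
cos(theta) = 0.9781
F_eff = 2606 * 0.9781
F_eff = 2549.0526


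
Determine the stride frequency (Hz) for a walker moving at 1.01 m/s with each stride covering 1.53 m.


f = v / stride_length
f = 1.01 / 1.53
f = 0.6601


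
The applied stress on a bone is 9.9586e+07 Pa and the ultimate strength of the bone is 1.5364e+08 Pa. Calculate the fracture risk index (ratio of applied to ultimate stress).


FRI = applied / ultimate
FRI = 9.9586e+07 / 1.5364e+08
FRI = 0.6482


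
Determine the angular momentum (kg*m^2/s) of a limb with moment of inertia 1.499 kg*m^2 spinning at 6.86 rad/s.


L = I * omega
L = 1.499 * 6.86
L = 10.2831


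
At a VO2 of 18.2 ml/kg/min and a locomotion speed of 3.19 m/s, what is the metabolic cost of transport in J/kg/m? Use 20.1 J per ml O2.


Power per kg = VO2 * 20.1 / 60
Power per kg = 18.2 * 20.1 / 60 = 6.0970 W/kg
Cost = power_per_kg / speed
Cost = 6.0970 / 3.19
Cost = 1.9113


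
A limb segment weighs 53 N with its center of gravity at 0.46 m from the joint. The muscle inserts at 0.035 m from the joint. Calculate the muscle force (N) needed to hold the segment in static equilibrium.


F_muscle = W * d_load / d_muscle
F_muscle = 53 * 0.46 / 0.035
Numerator = 24.3800
F_muscle = 696.5714


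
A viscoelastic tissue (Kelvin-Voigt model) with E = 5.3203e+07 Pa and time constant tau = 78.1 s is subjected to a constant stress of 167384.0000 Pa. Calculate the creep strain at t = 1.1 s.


epsilon(t) = (sigma/E) * (1 - exp(-t/tau))
sigma/E = 167384.0000 / 5.3203e+07 = 0.0031
exp(-t/tau) = exp(-1.1 / 78.1) = 0.9860
epsilon = 0.0031 * (1 - 0.9860)
epsilon = 4.4001e-05


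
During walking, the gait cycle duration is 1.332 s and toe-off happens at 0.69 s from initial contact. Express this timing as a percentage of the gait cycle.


pct = (event_time / cycle_time) * 100
pct = (0.69 / 1.332) * 100
ratio = 0.5180
pct = 51.8018


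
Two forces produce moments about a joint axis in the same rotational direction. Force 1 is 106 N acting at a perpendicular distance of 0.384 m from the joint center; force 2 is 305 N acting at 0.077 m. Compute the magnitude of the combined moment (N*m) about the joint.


M = F1 * d1 + F2 * d2
M = 106 * 0.384 + 305 * 0.077
M = 40.7040 + 23.4850
M = 64.1890


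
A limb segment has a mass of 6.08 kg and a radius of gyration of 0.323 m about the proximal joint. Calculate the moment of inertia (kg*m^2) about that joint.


I = m * k^2
I = 6.08 * 0.323^2
k^2 = 0.1043
I = 0.6343


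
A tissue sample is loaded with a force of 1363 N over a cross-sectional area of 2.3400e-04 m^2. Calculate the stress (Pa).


stress = F / A
stress = 1363 / 2.3400e-04
stress = 5.8248e+06


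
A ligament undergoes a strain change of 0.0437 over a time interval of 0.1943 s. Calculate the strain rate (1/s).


strain_rate = delta_strain / delta_t
strain_rate = 0.0437 / 0.1943
strain_rate = 0.2249


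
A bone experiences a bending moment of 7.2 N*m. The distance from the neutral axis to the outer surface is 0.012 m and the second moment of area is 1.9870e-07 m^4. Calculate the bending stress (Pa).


sigma = M * c / I
sigma = 7.2 * 0.012 / 1.9870e-07
M * c = 0.0864
sigma = 434826.3714


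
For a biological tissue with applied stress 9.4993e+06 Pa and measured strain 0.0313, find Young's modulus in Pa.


E = stress / strain
E = 9.4993e+06 / 0.0313
E = 3.0349e+08


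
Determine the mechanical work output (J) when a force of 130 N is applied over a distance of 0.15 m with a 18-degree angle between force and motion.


W = F * d * cos(theta)
theta = 18 deg = 0.3142 rad
cos(theta) = 0.9511
W = 130 * 0.15 * 0.9511
W = 18.5456


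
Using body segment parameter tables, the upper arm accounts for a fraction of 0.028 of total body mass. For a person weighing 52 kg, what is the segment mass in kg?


m_segment = body_mass * fraction
m_segment = 52 * 0.028
m_segment = 1.4560


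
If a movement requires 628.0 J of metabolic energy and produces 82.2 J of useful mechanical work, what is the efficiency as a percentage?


eta = (W_mech / E_meta) * 100
eta = (82.2 / 628.0) * 100
ratio = 0.1309
eta = 13.0892
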